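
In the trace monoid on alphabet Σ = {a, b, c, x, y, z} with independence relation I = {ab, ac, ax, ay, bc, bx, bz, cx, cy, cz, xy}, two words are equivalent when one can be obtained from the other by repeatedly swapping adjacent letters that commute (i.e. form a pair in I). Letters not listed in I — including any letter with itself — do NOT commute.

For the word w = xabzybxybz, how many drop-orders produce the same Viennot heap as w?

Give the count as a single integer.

#0=x has no predecessor
#1=a has no predecessor
#2=b has no predecessor
#3=z depends on [0:x, 1:a]
#4=y depends on [2:b, 3:z]
#5=b depends on [4:y]
#6=x depends on [3:z]
#7=y depends on [5:b]
#8=b depends on [7:y]
#9=z depends on [6:x, 7:y]
sources: [0:x, 1:a, 2:b]
N(rest) = Σ N(rest − s) over sources s of rest; N(one piece) = 1:
  size 1 → [8]=1  [9]=1
  size 2 → [6,9]=1  [8,9]=2
  size 3 → [6,8,9]=3  [7,8,9]=2
  size 4 → [5,7,8,9]=2  [6,7,8,9]=5
  size 5 → [4,5,7,8,9]=2  [5,6,7,8,9]=7
  size 6 → [2,4,5,7,8,9]=2  [4,5,6,7,8,9]=9
  size 7 → [2,4,5,6,7,8,9]=11  [3,4,5,6,7,8,9]=9
  size 8 → [0,3,4,5,6,7,8,9]=9  [1,3,4,5,6,7,8,9]=9  [2,3,4,5,6,7,8,9]=20
  first=0(x) contributes 29
  first=1(a) contributes 29
  first=2(b) contributes 18
|[w]| = 76

76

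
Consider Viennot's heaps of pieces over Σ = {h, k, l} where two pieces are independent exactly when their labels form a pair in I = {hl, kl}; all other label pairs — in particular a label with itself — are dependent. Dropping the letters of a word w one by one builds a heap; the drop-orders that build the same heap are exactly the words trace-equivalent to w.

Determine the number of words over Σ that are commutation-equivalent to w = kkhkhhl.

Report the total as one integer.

piece 0:k — minimal
piece 1:k rests on {0:k}
piece 2:h rests on {1:k}
piece 3:k rests on {2:h}
piece 4:h rests on {3:k}
piece 5:h rests on {4:h}
piece 6:l — minimal
minimal pieces: {0:k, 6:l}
ways to finish when only these pieces remain (= sum over removing one remaining piece with nothing left below it):
  1 left: {5}→1  {6}→1
  2 left: {4,5}→1  {5,6}→2
  3 left: {3,4,5}→1  {4,5,6}→3
  4 left: {2,3,4,5}→1  {3,4,5,6}→4
  5 left: {1,2,3,4,5}→1  {2,3,4,5,6}→5
  placing 0:k first → 6 extensions
  placing 6:l first → 1 extensions
total linear extensions = 7

7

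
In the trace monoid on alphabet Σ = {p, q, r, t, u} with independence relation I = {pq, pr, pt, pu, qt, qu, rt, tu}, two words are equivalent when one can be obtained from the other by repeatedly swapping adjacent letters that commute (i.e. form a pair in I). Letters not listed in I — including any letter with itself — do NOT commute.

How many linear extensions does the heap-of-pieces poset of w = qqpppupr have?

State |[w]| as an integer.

piece 0:q — minimal
piece 1:q rests on {0:q}
piece 2:p — minimal
piece 3:p rests on {2:p}
piece 4:p rests on {3:p}
piece 5:u — minimal
piece 6:p rests on {4:p}
piece 7:r rests on {1:q, 5:u}
minimal pieces: {0:q, 2:p, 5:u}
ways to finish when only these pieces remain (= sum over removing one remaining piece with nothing left below it):
  1 left: {6}→1  {7}→1
  2 left: {1,7}→1  {4,6}→1  {5,7}→1  {6,7}→2
  3 left: {0,1,7}→1  {1,5,7}→2  {1,6,7}→3  {3,4,6}→1  {4,6,7}→3  {5,6,7}→3
  4 left: {0,1,5,7}→3  {0,1,6,7}→4  {1,4,6,7}→6  {1,5,6,7}→8  {2,3,4,6}→1  {3,4,6,7}→4  {4,5,6,7}→6
  5 left: {0,1,4,6,7}→10  {0,1,5,6,7}→15  {1,3,4,6,7}→10  {1,4,5,6,7}→20  {2,3,4,6,7}→5  {3,4,5,6,7}→10
  6 left: {0,1,3,4,6,7}→20  {0,1,4,5,6,7}→45  {1,2,3,4,6,7}→15  {1,3,4,5,6,7}→40  {2,3,4,5,6,7}→15
  placing 0:q first → 70 extensions
  placing 2:p first → 105 extensions
  placing 5:u first → 35 extensions
total linear extensions = 210

210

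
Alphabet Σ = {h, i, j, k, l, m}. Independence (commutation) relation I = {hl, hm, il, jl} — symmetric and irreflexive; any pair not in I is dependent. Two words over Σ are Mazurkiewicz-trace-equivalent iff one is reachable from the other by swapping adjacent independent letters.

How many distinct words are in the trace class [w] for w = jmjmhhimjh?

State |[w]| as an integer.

3

piece 0:j — minimal
piece 1:m rests on {0:j}
piece 2:j rests on {1:m}
piece 3:m rests on {2:j}
piece 4:h rests on {2:j}
piece 5:h rests on {4:h}
piece 6:i rests on {3:m, 5:h}
piece 7:m rests on {6:i}
piece 8:j rests on {7:m}
piece 9:h rests on {8:j}
minimal pieces: {0:j}
ways to finish when only these pieces remain (= sum over removing one remaining piece with nothing left below it):
  1 left: {9}→1
  2 left: {8,9}→1
  3 left: {7,8,9}→1
  4 left: {6,7,8,9}→1
  5 left: {3,6,7,8,9}→1  {5,6,7,8,9}→1
  6 left: {3,5,6,7,8,9}→2  {4,5,6,7,8,9}→1
  7 left: {3,4,5,6,7,8,9}→3
  8 left: {2,3,4,5,6,7,8,9}→3
  placing 0:j first → 3 extensions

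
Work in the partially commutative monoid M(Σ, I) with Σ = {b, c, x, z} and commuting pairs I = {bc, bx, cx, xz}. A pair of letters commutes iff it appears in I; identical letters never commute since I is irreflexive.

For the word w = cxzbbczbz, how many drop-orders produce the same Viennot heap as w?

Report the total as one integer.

#0=c has no predecessor
#1=x has no predecessor
#2=z depends on [0:c]
#3=b depends on [2:z]
#4=b depends on [3:b]
#5=c depends on [2:z]
#6=z depends on [4:b, 5:c]
#7=b depends on [6:z]
#8=z depends on [7:b]
sources: [0:c, 1:x]
N(rest) = Σ N(rest − s) over sources s of rest; N(one piece) = 1:
  size 1 → [1]=1  [8]=1
  size 2 → [1,8]=2  [7,8]=1
  size 3 → [1,7,8]=3  [6,7,8]=1
  size 4 → [1,6,7,8]=4  [4,6,7,8]=1  [5,6,7,8]=1
  size 5 → [1,4,6,7,8]=5  [1,5,6,7,8]=5  [3,4,6,7,8]=1  [4,5,6,7,8]=2
  size 6 → [1,3,4,6,7,8]=6  [1,4,5,6,7,8]=12  [3,4,5,6,7,8]=3
  size 7 → [1,3,4,5,6,7,8]=21  [2,3,4,5,6,7,8]=3
  first=0(c) contributes 24
  first=1(x) contributes 3
|[w]| = 27

27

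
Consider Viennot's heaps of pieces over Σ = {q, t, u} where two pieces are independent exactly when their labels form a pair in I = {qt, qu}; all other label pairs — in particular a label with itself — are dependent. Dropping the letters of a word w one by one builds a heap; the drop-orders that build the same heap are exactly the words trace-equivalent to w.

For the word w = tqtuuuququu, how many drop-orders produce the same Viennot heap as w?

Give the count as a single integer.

drop 0:t onto floor
drop 1:q onto floor
drop 2:t onto {0:t}
drop 3:u onto {2:t}
drop 4:u onto {3:u}
drop 5:u onto {4:u}
drop 6:q onto {1:q}
drop 7:u onto {5:u}
drop 8:q onto {6:q}
drop 9:u onto {7:u}
drop 10:u onto {9:u}
ground layer = {0:t, 1:q}
drop-orders for the pieces not yet dropped (sum over which currently-grounded one goes next):
  1 to go: {8} 1  {10} 1
  2 to go: {6,8} 1  {8,10} 2  {9,10} 1
  3 to go: {1,6,8} 1  {6,8,10} 3  {7,9,10} 1  {8,9,10} 3
  4 to go: {1,6,8,10} 4  {5,7,9,10} 1  {6,8,9,10} 6  {7,8,9,10} 4
  5 to go: {1,6,8,9,10} 10  {4,5,7,9,10} 1  {5,7,8,9,10} 5  {6,7,8,9,10} 10
  6 to go: {1,6,7,8,9,10} 20  {3,4,5,7,9,10} 1  {4,5,7,8,9,10} 6  {5,6,7,8,9,10} 15
  7 to go: {1,5,6,7,8,9,10} 35  {2,3,4,5,7,9,10} 1  {3,4,5,7,8,9,10} 7  {4,5,6,7,8,9,10} 21
  8 to go: {0,2,3,4,5,7,9,10} 1  {1,4,5,6,7,8,9,10} 56  {2,3,4,5,7,8,9,10} 8  {3,4,5,6,7,8,9,10} 28
  9 to go: {0,2,3,4,5,7,8,9,10} 9  {1,3,4,5,6,7,8,9,10} 84  {2,3,4,5,6,7,8,9,10} 36
  if 0:t drops first: 120 orders
  if 1:q drops first: 45 orders
heap linearizations: 165

165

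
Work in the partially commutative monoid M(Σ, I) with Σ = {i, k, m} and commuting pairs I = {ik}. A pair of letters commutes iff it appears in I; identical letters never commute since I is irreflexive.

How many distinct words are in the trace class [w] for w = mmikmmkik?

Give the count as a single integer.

6

#0=m has no predecessor
#1=m depends on [0:m]
#2=i depends on [1:m]
#3=k depends on [1:m]
#4=m depends on [2:i, 3:k]
#5=m depends on [4:m]
#6=k depends on [5:m]
#7=i depends on [5:m]
#8=k depends on [6:k]
sources: [0:m]
N(rest) = Σ N(rest − s) over sources s of rest; N(one piece) = 1:
  size 1 → [7]=1  [8]=1
  size 2 → [6,8]=1  [7,8]=2
  size 3 → [6,7,8]=3
  size 4 → [5,6,7,8]=3
  size 5 → [4,5,6,7,8]=3
  size 6 → [2,4,5,6,7,8]=3  [3,4,5,6,7,8]=3
  size 7 → [2,3,4,5,6,7,8]=6
  first=0(m) contributes 6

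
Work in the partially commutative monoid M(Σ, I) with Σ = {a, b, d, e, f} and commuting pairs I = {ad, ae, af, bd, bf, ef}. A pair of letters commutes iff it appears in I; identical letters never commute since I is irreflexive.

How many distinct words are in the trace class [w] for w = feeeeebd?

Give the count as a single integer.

piece 0:f — minimal
piece 1:e — minimal
piece 2:e rests on {1:e}
piece 3:e rests on {2:e}
piece 4:e rests on {3:e}
piece 5:e rests on {4:e}
piece 6:b rests on {5:e}
piece 7:d rests on {0:f, 5:e}
minimal pieces: {0:f, 1:e}
ways to finish when only these pieces remain (= sum over removing one remaining piece with nothing left below it):
  1 left: {6}→1  {7}→1
  2 left: {0,7}→1  {6,7}→2
  3 left: {0,6,7}→3  {5,6,7}→2
  4 left: {0,5,6,7}→5  {4,5,6,7}→2
  5 left: {0,4,5,6,7}→7  {3,4,5,6,7}→2
  6 left: {0,3,4,5,6,7}→9  {2,3,4,5,6,7}→2
  placing 0:f first → 2 extensions
  placing 1:e first → 11 extensions
total linear extensions = 13

13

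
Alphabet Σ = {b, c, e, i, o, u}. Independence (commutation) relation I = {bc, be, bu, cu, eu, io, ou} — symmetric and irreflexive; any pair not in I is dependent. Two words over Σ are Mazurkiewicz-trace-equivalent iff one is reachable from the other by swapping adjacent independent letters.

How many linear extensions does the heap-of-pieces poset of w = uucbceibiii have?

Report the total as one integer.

60

0(u) covers ∅
1(u) covers 0:u
2(c) covers ∅
3(b) covers ∅
4(c) covers 2:c
5(e) covers 4:c
6(i) covers 1:u, 3:b, 5:e
7(b) covers 6:i
8(i) covers 7:b
9(i) covers 8:i
10(i) covers 9:i
floor of heap: 0:u, 2:c, 3:b
completions by unplaced set U, small U first (add the entries for U minus each lowest piece of U):
  |U|=1: {10}:1
  |U|=2: {9,10}:1
  |U|=3: {8,9,10}:1
  |U|=4: {7,8,9,10}:1
  |U|=5: {6,7,8,9,10}:1
  |U|=6: {1,6,7,8,9,10}:1  {3,6,7,8,9,10}:1  {5,6,7,8,9,10}:1
  |U|=7: {0,1,6,7,8,9,10}:1  {1,3,6,7,8,9,10}:2  {1,5,6,7,8,9,10}:2  {3,5,6,7,8,9,10}:2  {4,5,6,7,8,9,10}:1
  |U|=8: {0,1,3,6,7,8,9,10}:3  {0,1,5,6,7,8,9,10}:3  {1,3,5,6,7,8,9,10}:6  {1,4,5,6,7,8,9,10}:3  {2,4,5,6,7,8,9,10}:1  {3,4,5,6,7,8,9,10}:3
  |U|=9: {0,1,3,5,6,7,8,9,10}:12  {0,1,4,5,6,7,8,9,10}:6  {1,2,4,5,6,7,8,9,10}:4  {1,3,4,5,6,7,8,9,10}:12  {2,3,4,5,6,7,8,9,10}:4
  start at 0(u): 20
  start at 2(c): 30
  start at 3(b): 10
sum over floor = 60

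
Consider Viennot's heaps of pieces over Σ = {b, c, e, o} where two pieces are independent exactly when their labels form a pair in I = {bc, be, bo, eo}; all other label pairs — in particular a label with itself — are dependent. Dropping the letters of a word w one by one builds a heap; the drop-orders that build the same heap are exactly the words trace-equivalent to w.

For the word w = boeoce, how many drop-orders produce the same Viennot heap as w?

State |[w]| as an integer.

18

0(b) covers ∅
1(o) covers ∅
2(e) covers ∅
3(o) covers 1:o
4(c) covers 2:e, 3:o
5(e) covers 4:c
floor of heap: 0:b, 1:o, 2:e
completions by unplaced set U, small U first (add the entries for U minus each lowest piece of U):
  |U|=1: {0}:1  {5}:1
  |U|=2: {0,5}:2  {4,5}:1
  |U|=3: {0,4,5}:3  {2,4,5}:1  {3,4,5}:1
  |U|=4: {0,2,4,5}:4  {0,3,4,5}:4  {1,3,4,5}:1  {2,3,4,5}:2
  start at 0(b): 3
  start at 1(o): 10
  start at 2(e): 5
sum over floor = 18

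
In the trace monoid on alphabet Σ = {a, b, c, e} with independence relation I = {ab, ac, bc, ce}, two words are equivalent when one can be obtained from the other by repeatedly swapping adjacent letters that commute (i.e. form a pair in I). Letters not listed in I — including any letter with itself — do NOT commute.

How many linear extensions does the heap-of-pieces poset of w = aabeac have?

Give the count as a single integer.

18

piece 0:a — minimal
piece 1:a rests on {0:a}
piece 2:b — minimal
piece 3:e rests on {1:a, 2:b}
piece 4:a rests on {3:e}
piece 5:c — minimal
minimal pieces: {0:a, 2:b, 5:c}
ways to finish when only these pieces remain (= sum over removing one remaining piece with nothing left below it):
  1 left: {4}→1  {5}→1
  2 left: {3,4}→1  {4,5}→2
  3 left: {1,3,4}→1  {2,3,4}→1  {3,4,5}→3
  4 left: {0,1,3,4}→1  {1,2,3,4}→2  {1,3,4,5}→4  {2,3,4,5}→4
  placing 0:a first → 10 extensions
  placing 2:b first → 5 extensions
  placing 5:c first → 3 extensions
total linear extensions = 18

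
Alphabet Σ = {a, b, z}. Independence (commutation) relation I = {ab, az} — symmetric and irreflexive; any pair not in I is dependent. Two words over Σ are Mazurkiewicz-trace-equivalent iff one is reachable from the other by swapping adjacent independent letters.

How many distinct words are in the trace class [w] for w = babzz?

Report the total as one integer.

5

0(b) covers ∅
1(a) covers ∅
2(b) covers 0:b
3(z) covers 2:b
4(z) covers 3:z
floor of heap: 0:b, 1:a
completions by unplaced set U, small U first (add the entries for U minus each lowest piece of U):
  |U|=1: {1}:1  {4}:1
  |U|=2: {1,4}:2  {3,4}:1
  |U|=3: {1,3,4}:3  {2,3,4}:1
  start at 0(b): 4
  start at 1(a): 1
sum over floor = 5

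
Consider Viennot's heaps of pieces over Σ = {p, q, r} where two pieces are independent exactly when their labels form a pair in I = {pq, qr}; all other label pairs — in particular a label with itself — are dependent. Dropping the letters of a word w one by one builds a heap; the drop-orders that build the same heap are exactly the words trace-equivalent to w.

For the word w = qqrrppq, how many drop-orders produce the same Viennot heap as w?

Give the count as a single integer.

35

#0=q has no predecessor
#1=q depends on [0:q]
#2=r has no predecessor
#3=r depends on [2:r]
#4=p depends on [3:r]
#5=p depends on [4:p]
#6=q depends on [1:q]
sources: [0:q, 2:r]
N(rest) = Σ N(rest − s) over sources s of rest; N(one piece) = 1:
  size 1 → [5]=1  [6]=1
  size 2 → [1,6]=1  [4,5]=1  [5,6]=2
  size 3 → [0,1,6]=1  [1,5,6]=3  [3,4,5]=1  [4,5,6]=3
  size 4 → [0,1,5,6]=4  [1,4,5,6]=6  [2,3,4,5]=1  [3,4,5,6]=4
  size 5 → [0,1,4,5,6]=10  [1,3,4,5,6]=10  [2,3,4,5,6]=5
  first=0(q) contributes 15
  first=2(r) contributes 20
|[w]| = 35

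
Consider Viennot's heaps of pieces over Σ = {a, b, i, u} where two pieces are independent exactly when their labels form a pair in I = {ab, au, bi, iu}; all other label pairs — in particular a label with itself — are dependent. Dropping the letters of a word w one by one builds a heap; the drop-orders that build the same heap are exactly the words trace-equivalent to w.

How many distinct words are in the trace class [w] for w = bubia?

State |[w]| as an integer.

10

0(b) covers ∅
1(u) covers 0:b
2(b) covers 1:u
3(i) covers ∅
4(a) covers 3:i
floor of heap: 0:b, 3:i
completions by unplaced set U, small U first (add the entries for U minus each lowest piece of U):
  |U|=1: {2}:1  {4}:1
  |U|=2: {1,2}:1  {2,4}:2  {3,4}:1
  |U|=3: {0,1,2}:1  {1,2,4}:3  {2,3,4}:3
  start at 0(b): 6
  start at 3(i): 4
sum over floor = 10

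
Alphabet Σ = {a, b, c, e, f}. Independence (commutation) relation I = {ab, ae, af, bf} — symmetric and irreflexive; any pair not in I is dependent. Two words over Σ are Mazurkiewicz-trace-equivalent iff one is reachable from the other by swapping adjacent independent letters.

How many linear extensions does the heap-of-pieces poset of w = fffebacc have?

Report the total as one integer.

drop 0:f onto floor
drop 1:f onto {0:f}
drop 2:f onto {1:f}
drop 3:e onto {2:f}
drop 4:b onto {3:e}
drop 5:a onto floor
drop 6:c onto {4:b, 5:a}
drop 7:c onto {6:c}
ground layer = {0:f, 5:a}
drop-orders for the pieces not yet dropped (sum over which currently-grounded one goes next):
  1 to go: {7} 1
  2 to go: {6,7} 1
  3 to go: {4,6,7} 1  {5,6,7} 1
  4 to go: {3,4,6,7} 1  {4,5,6,7} 2
  5 to go: {2,3,4,6,7} 1  {3,4,5,6,7} 3
  6 to go: {1,2,3,4,6,7} 1  {2,3,4,5,6,7} 4
  if 0:f drops first: 5 orders
  if 5:a drops first: 1 orders
heap linearizations: 6

6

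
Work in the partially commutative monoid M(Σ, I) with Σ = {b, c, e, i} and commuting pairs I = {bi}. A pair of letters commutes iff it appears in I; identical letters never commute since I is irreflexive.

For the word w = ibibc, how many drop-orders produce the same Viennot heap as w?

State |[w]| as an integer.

6

#0=i has no predecessor
#1=b has no predecessor
#2=i depends on [0:i]
#3=b depends on [1:b]
#4=c depends on [2:i, 3:b]
sources: [0:i, 1:b]
N(rest) = Σ N(rest − s) over sources s of rest; N(one piece) = 1:
  size 1 → [4]=1
  size 2 → [2,4]=1  [3,4]=1
  size 3 → [0,2,4]=1  [1,3,4]=1  [2,3,4]=2
  first=0(i) contributes 3
  first=1(b) contributes 3
|[w]| = 6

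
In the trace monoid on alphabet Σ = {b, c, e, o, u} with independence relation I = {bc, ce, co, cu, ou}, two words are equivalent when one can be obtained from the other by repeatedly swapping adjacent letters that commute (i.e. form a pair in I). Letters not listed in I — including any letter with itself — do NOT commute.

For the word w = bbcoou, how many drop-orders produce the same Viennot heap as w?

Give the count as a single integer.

18

0(b) covers ∅
1(b) covers 0:b
2(c) covers ∅
3(o) covers 1:b
4(o) covers 3:o
5(u) covers 1:b
floor of heap: 0:b, 2:c
completions by unplaced set U, small U first (add the entries for U minus each lowest piece of U):
  |U|=1: {2}:1  {4}:1  {5}:1
  |U|=2: {2,4}:2  {2,5}:2  {3,4}:1  {4,5}:2
  |U|=3: {2,3,4}:3  {2,4,5}:6  {3,4,5}:3
  |U|=4: {1,3,4,5}:3  {2,3,4,5}:12
  start at 0(b): 15
  start at 2(c): 3
sum over floor = 18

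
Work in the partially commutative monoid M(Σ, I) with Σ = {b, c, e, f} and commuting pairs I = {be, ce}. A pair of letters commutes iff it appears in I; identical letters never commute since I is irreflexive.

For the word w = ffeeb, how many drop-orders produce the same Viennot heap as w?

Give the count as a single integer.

drop 0:f onto floor
drop 1:f onto {0:f}
drop 2:e onto {1:f}
drop 3:e onto {2:e}
drop 4:b onto {1:f}
ground layer = {0:f}
drop-orders for the pieces not yet dropped (sum over which currently-grounded one goes next):
  1 to go: {3} 1  {4} 1
  2 to go: {2,3} 1  {3,4} 2
  3 to go: {2,3,4} 3
  if 0:f drops first: 3 orders

3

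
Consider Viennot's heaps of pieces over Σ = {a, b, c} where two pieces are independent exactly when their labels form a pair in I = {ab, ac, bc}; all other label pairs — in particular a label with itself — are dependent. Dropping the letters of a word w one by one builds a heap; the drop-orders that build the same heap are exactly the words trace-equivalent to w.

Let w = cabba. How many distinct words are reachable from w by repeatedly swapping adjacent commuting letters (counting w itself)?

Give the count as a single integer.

30

0(c) covers ∅
1(a) covers ∅
2(b) covers ∅
3(b) covers 2:b
4(a) covers 1:a
floor of heap: 0:c, 1:a, 2:b
completions by unplaced set U, small U first (add the entries for U minus each lowest piece of U):
  |U|=1: {0}:1  {3}:1  {4}:1
  |U|=2: {0,3}:2  {0,4}:2  {1,4}:1  {2,3}:1  {3,4}:2
  |U|=3: {0,1,4}:3  {0,2,3}:3  {0,3,4}:6  {1,3,4}:3  {2,3,4}:3
  start at 0(c): 6
  start at 1(a): 12
  start at 2(b): 12
sum over floor = 30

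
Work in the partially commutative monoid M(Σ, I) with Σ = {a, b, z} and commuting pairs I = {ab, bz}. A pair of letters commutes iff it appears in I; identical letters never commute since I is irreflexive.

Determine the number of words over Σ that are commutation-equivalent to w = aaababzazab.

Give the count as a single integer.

165

#0=a has no predecessor
#1=a depends on [0:a]
#2=a depends on [1:a]
#3=b has no predecessor
#4=a depends on [2:a]
#5=b depends on [3:b]
#6=z depends on [4:a]
#7=a depends on [6:z]
#8=z depends on [7:a]
#9=a depends on [8:z]
#10=b depends on [5:b]
sources: [0:a, 3:b]
N(rest) = Σ N(rest − s) over sources s of rest; N(one piece) = 1:
  size 1 → [9]=1  [10]=1
  size 2 → [5,10]=1  [8,9]=1  [9,10]=2
  size 3 → [3,5,10]=1  [5,9,10]=3  [7,8,9]=1  [8,9,10]=3
  size 4 → [3,5,9,10]=4  [5,8,9,10]=6  [6,7,8,9]=1  [7,8,9,10]=4
  size 5 → [3,5,8,9,10]=10  [4,6,7,8,9]=1  [5,7,8,9,10]=10  [6,7,8,9,10]=5
  size 6 → [2,4,6,7,8,9]=1  [3,5,7,8,9,10]=20  [4,6,7,8,9,10]=6  [5,6,7,8,9,10]=15
  size 7 → [1,2,4,6,7,8,9]=1  [2,4,6,7,8,9,10]=7  [3,5,6,7,8,9,10]=35  [4,5,6,7,8,9,10]=21
  size 8 → [0,1,2,4,6,7,8,9]=1  [1,2,4,6,7,8,9,10]=8  [2,4,5,6,7,8,9,10]=28  [3,4,5,6,7,8,9,10]=56
  size 9 → [0,1,2,4,6,7,8,9,10]=9  [1,2,4,5,6,7,8,9,10]=36  [2,3,4,5,6,7,8,9,10]=84
  first=0(a) contributes 120
  first=3(b) contributes 45
|[w]| = 165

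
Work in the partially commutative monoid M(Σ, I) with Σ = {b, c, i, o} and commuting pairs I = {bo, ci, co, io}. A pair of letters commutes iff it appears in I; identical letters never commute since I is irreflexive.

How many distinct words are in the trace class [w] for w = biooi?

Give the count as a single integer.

10

#0=b has no predecessor
#1=i depends on [0:b]
#2=o has no predecessor
#3=o depends on [2:o]
#4=i depends on [1:i]
sources: [0:b, 2:o]
N(rest) = Σ N(rest − s) over sources s of rest; N(one piece) = 1:
  size 1 → [3]=1  [4]=1
  size 2 → [1,4]=1  [2,3]=1  [3,4]=2
  size 3 → [0,1,4]=1  [1,3,4]=3  [2,3,4]=3
  first=0(b) contributes 6
  first=2(o) contributes 4
|[w]| = 10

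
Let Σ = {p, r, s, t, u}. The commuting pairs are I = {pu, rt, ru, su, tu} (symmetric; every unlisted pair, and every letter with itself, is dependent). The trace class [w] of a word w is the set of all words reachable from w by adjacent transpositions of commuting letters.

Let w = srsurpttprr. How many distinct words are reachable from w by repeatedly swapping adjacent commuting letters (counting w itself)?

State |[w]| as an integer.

11

0(s) covers ∅
1(r) covers 0:s
2(s) covers 1:r
3(u) covers ∅
4(r) covers 2:s
5(p) covers 4:r
6(t) covers 5:p
7(t) covers 6:t
8(p) covers 7:t
9(r) covers 8:p
10(r) covers 9:r
floor of heap: 0:s, 3:u
completions by unplaced set U, small U first (add the entries for U minus each lowest piece of U):
  |U|=1: {3}:1  {10}:1
  |U|=2: {3,10}:2  {9,10}:1
  |U|=3: {3,9,10}:3  {8,9,10}:1
  |U|=4: {3,8,9,10}:4  {7,8,9,10}:1
  |U|=5: {3,7,8,9,10}:5  {6,7,8,9,10}:1
  |U|=6: {3,6,7,8,9,10}:6  {5,6,7,8,9,10}:1
  |U|=7: {3,5,6,7,8,9,10}:7  {4,5,6,7,8,9,10}:1
  |U|=8: {2,4,5,6,7,8,9,10}:1  {3,4,5,6,7,8,9,10}:8
  |U|=9: {1,2,4,5,6,7,8,9,10}:1  {2,3,4,5,6,7,8,9,10}:9
  start at 0(s): 10
  start at 3(u): 1
sum over floor = 11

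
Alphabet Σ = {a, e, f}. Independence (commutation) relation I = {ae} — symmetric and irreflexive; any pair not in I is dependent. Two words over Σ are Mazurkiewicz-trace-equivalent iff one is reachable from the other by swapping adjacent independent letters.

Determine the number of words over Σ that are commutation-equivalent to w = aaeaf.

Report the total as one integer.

4

0(a) covers ∅
1(a) covers 0:a
2(e) covers ∅
3(a) covers 1:a
4(f) covers 2:e, 3:a
floor of heap: 0:a, 2:e
completions by unplaced set U, small U first (add the entries for U minus each lowest piece of U):
  |U|=1: {4}:1
  |U|=2: {2,4}:1  {3,4}:1
  |U|=3: {1,3,4}:1  {2,3,4}:2
  start at 0(a): 3
  start at 2(e): 1
sum over floor = 4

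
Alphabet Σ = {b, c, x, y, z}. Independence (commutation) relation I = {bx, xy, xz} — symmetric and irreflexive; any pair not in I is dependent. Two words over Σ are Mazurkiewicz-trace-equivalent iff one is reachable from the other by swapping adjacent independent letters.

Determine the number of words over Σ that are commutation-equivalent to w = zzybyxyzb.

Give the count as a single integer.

#0=z has no predecessor
#1=z depends on [0:z]
#2=y depends on [1:z]
#3=b depends on [2:y]
#4=y depends on [3:b]
#5=x has no predecessor
#6=y depends on [4:y]
#7=z depends on [6:y]
#8=b depends on [7:z]
sources: [0:z, 5:x]
N(rest) = Σ N(rest − s) over sources s of rest; N(one piece) = 1:
  size 1 → [5]=1  [8]=1
  size 2 → [5,8]=2  [7,8]=1
  size 3 → [5,7,8]=3  [6,7,8]=1
  size 4 → [4,6,7,8]=1  [5,6,7,8]=4
  size 5 → [3,4,6,7,8]=1  [4,5,6,7,8]=5
  size 6 → [2,3,4,6,7,8]=1  [3,4,5,6,7,8]=6
  size 7 → [1,2,3,4,6,7,8]=1  [2,3,4,5,6,7,8]=7
  first=0(z) contributes 8
  first=5(x) contributes 1
|[w]| = 9

9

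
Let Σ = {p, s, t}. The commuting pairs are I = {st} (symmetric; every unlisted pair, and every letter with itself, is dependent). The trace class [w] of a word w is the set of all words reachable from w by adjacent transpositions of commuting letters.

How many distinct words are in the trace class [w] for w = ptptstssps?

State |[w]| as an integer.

drop 0:p onto floor
drop 1:t onto {0:p}
drop 2:p onto {1:t}
drop 3:t onto {2:p}
drop 4:s onto {2:p}
drop 5:t onto {3:t}
drop 6:s onto {4:s}
drop 7:s onto {6:s}
drop 8:p onto {5:t, 7:s}
drop 9:s onto {8:p}
ground layer = {0:p}
drop-orders for the pieces not yet dropped (sum over which currently-grounded one goes next):
  1 to go: {9} 1
  2 to go: {8,9} 1
  3 to go: {5,8,9} 1  {7,8,9} 1
  4 to go: {3,5,8,9} 1  {5,7,8,9} 2  {6,7,8,9} 1
  5 to go: {3,5,7,8,9} 3  {4,6,7,8,9} 1  {5,6,7,8,9} 3
  6 to go: {3,5,6,7,8,9} 6  {4,5,6,7,8,9} 4
  7 to go: {3,4,5,6,7,8,9} 10
  8 to go: {2,3,4,5,6,7,8,9} 10
  if 0:p drops first: 10 orders

10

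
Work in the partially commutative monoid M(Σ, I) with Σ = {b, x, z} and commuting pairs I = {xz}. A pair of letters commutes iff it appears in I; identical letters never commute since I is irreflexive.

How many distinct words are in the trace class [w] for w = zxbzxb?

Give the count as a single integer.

piece 0:z — minimal
piece 1:x — minimal
piece 2:b rests on {0:z, 1:x}
piece 3:z rests on {2:b}
piece 4:x rests on {2:b}
piece 5:b rests on {3:z, 4:x}
minimal pieces: {0:z, 1:x}
ways to finish when only these pieces remain (= sum over removing one remaining piece with nothing left below it):
  1 left: {5}→1
  2 left: {3,5}→1  {4,5}→1
  3 left: {3,4,5}→2
  4 left: {2,3,4,5}→2
  placing 0:z first → 2 extensions
  placing 1:x first → 2 extensions
total linear extensions = 4

4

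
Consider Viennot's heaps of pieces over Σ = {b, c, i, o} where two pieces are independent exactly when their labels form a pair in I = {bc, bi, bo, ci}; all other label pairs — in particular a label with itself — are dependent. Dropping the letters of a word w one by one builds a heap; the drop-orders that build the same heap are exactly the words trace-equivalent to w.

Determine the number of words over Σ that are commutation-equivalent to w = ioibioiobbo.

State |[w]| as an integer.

#0=i has no predecessor
#1=o depends on [0:i]
#2=i depends on [1:o]
#3=b has no predecessor
#4=i depends on [2:i]
#5=o depends on [4:i]
#6=i depends on [5:o]
#7=o depends on [6:i]
#8=b depends on [3:b]
#9=b depends on [8:b]
#10=o depends on [7:o]
sources: [0:i, 3:b]
N(rest) = Σ N(rest − s) over sources s of rest; N(one piece) = 1:
  size 1 → [9]=1  [10]=1
  size 2 → [7,10]=1  [8,9]=1  [9,10]=2
  size 3 → [3,8,9]=1  [6,7,10]=1  [7,9,10]=3  [8,9,10]=3
  size 4 → [3,8,9,10]=4  [5,6,7,10]=1  [6,7,9,10]=4  [7,8,9,10]=6
  size 5 → [3,7,8,9,10]=10  [4,5,6,7,10]=1  [5,6,7,9,10]=5  [6,7,8,9,10]=10
  size 6 → [2,4,5,6,7,10]=1  [3,6,7,8,9,10]=20  [4,5,6,7,9,10]=6  [5,6,7,8,9,10]=15
  size 7 → [1,2,4,5,6,7,10]=1  [2,4,5,6,7,9,10]=7  [3,5,6,7,8,9,10]=35  [4,5,6,7,8,9,10]=21
  size 8 → [0,1,2,4,5,6,7,10]=1  [1,2,4,5,6,7,9,10]=8  [2,4,5,6,7,8,9,10]=28  [3,4,5,6,7,8,9,10]=56
  size 9 → [0,1,2,4,5,6,7,9,10]=9  [1,2,4,5,6,7,8,9,10]=36  [2,3,4,5,6,7,8,9,10]=84
  first=0(i) contributes 120
  first=3(b) contributes 45
|[w]| = 165

165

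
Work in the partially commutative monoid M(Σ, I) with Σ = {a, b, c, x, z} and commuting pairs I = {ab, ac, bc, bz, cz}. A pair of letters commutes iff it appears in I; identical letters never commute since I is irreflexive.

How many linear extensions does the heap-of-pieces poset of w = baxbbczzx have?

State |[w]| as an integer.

drop 0:b onto floor
drop 1:a onto floor
drop 2:x onto {0:b, 1:a}
drop 3:b onto {2:x}
drop 4:b onto {3:b}
drop 5:c onto {2:x}
drop 6:z onto {2:x}
drop 7:z onto {6:z}
drop 8:x onto {4:b, 5:c, 7:z}
ground layer = {0:b, 1:a}
drop-orders for the pieces not yet dropped (sum over which currently-grounded one goes next):
  1 to go: {8} 1
  2 to go: {4,8} 1  {5,8} 1  {7,8} 1
  3 to go: {3,4,8} 1  {4,5,8} 2  {4,7,8} 2  {5,7,8} 2  {6,7,8} 1
  4 to go: {3,4,5,8} 3  {3,4,7,8} 3  {4,5,7,8} 6  {4,6,7,8} 3  {5,6,7,8} 3
  5 to go: {3,4,5,7,8} 12  {3,4,6,7,8} 6  {4,5,6,7,8} 12
  6 to go: {3,4,5,6,7,8} 30
  7 to go: {2,3,4,5,6,7,8} 30
  if 0:b drops first: 30 orders
  if 1:a drops first: 30 orders
heap linearizations: 60

60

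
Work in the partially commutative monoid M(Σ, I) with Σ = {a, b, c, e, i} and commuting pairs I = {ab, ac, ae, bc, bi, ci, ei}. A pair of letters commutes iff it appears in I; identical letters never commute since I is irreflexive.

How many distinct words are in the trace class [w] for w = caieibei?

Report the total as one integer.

#0=c has no predecessor
#1=a has no predecessor
#2=i depends on [1:a]
#3=e depends on [0:c]
#4=i depends on [2:i]
#5=b depends on [3:e]
#6=e depends on [5:b]
#7=i depends on [4:i]
sources: [0:c, 1:a]
N(rest) = Σ N(rest − s) over sources s of rest; N(one piece) = 1:
  size 1 → [6]=1  [7]=1
  size 2 → [4,7]=1  [5,6]=1  [6,7]=2
  size 3 → [2,4,7]=1  [3,5,6]=1  [4,6,7]=3  [5,6,7]=3
  size 4 → [0,3,5,6]=1  [1,2,4,7]=1  [2,4,6,7]=4  [3,5,6,7]=4  [4,5,6,7]=6
  size 5 → [0,3,5,6,7]=5  [1,2,4,6,7]=5  [2,4,5,6,7]=10  [3,4,5,6,7]=10
  size 6 → [0,3,4,5,6,7]=15  [1,2,4,5,6,7]=15  [2,3,4,5,6,7]=20
  first=0(c) contributes 35
  first=1(a) contributes 35
|[w]| = 70

70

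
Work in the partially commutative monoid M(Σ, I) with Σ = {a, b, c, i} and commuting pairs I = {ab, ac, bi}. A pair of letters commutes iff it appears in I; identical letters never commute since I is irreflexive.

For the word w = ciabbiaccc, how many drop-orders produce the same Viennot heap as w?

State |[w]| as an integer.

45

#0=c has no predecessor
#1=i depends on [0:c]
#2=a depends on [1:i]
#3=b depends on [0:c]
#4=b depends on [3:b]
#5=i depends on [2:a]
#6=a depends on [5:i]
#7=c depends on [4:b, 5:i]
#8=c depends on [7:c]
#9=c depends on [8:c]
sources: [0:c]
N(rest) = Σ N(rest − s) over sources s of rest; N(one piece) = 1:
  size 1 → [6]=1  [9]=1
  size 2 → [6,9]=2  [8,9]=1
  size 3 → [6,8,9]=3  [7,8,9]=1
  size 4 → [4,7,8,9]=1  [6,7,8,9]=4
  size 5 → [3,4,7,8,9]=1  [4,6,7,8,9]=5  [5,6,7,8,9]=4
  size 6 → [2,5,6,7,8,9]=4  [3,4,6,7,8,9]=6  [4,5,6,7,8,9]=9
  size 7 → [1,2,5,6,7,8,9]=4  [2,4,5,6,7,8,9]=13  [3,4,5,6,7,8,9]=15
  size 8 → [1,2,4,5,6,7,8,9]=17  [2,3,4,5,6,7,8,9]=28
  first=0(c) contributes 45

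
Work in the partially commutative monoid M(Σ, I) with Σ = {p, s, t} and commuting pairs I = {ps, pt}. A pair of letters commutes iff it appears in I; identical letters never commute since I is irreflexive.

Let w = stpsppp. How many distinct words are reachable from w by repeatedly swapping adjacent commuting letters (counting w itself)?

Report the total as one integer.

#0=s has no predecessor
#1=t depends on [0:s]
#2=p has no predecessor
#3=s depends on [1:t]
#4=p depends on [2:p]
#5=p depends on [4:p]
#6=p depends on [5:p]
sources: [0:s, 2:p]
N(rest) = Σ N(rest − s) over sources s of rest; N(one piece) = 1:
  size 1 → [3]=1  [6]=1
  size 2 → [1,3]=1  [3,6]=2  [5,6]=1
  size 3 → [0,1,3]=1  [1,3,6]=3  [3,5,6]=3  [4,5,6]=1
  size 4 → [0,1,3,6]=4  [1,3,5,6]=6  [2,4,5,6]=1  [3,4,5,6]=4
  size 5 → [0,1,3,5,6]=10  [1,3,4,5,6]=10  [2,3,4,5,6]=5
  first=0(s) contributes 15
  first=2(p) contributes 20
|[w]| = 35

35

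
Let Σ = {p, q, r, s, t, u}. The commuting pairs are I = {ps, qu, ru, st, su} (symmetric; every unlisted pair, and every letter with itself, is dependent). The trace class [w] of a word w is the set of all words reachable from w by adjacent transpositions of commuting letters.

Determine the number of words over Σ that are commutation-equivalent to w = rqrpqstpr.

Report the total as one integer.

drop 0:r onto floor
drop 1:q onto {0:r}
drop 2:r onto {1:q}
drop 3:p onto {2:r}
drop 4:q onto {3:p}
drop 5:s onto {4:q}
drop 6:t onto {4:q}
drop 7:p onto {6:t}
drop 8:r onto {5:s, 7:p}
ground layer = {0:r}
drop-orders for the pieces not yet dropped (sum over which currently-grounded one goes next):
  1 to go: {8} 1
  2 to go: {5,8} 1  {7,8} 1
  3 to go: {5,7,8} 2  {6,7,8} 1
  4 to go: {5,6,7,8} 3
  5 to go: {4,5,6,7,8} 3
  6 to go: {3,4,5,6,7,8} 3
  7 to go: {2,3,4,5,6,7,8} 3
  if 0:r drops first: 3 orders

3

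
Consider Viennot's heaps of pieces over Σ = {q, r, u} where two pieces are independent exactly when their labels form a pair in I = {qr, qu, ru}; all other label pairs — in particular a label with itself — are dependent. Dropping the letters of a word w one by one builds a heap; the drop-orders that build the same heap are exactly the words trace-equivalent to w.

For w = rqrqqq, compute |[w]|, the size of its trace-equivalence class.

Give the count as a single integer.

15

piece 0:r — minimal
piece 1:q — minimal
piece 2:r rests on {0:r}
piece 3:q rests on {1:q}
piece 4:q rests on {3:q}
piece 5:q rests on {4:q}
minimal pieces: {0:r, 1:q}
ways to finish when only these pieces remain (= sum over removing one remaining piece with nothing left below it):
  1 left: {2}→1  {5}→1
  2 left: {0,2}→1  {2,5}→2  {4,5}→1
  3 left: {0,2,5}→3  {2,4,5}→3  {3,4,5}→1
  4 left: {0,2,4,5}→6  {1,3,4,5}→1  {2,3,4,5}→4
  placing 0:r first → 5 extensions
  placing 1:q first → 10 extensions
total linear extensions = 15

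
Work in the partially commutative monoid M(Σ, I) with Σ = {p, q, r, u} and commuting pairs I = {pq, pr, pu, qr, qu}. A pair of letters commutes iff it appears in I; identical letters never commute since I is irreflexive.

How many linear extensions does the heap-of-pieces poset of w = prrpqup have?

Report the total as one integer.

140

drop 0:p onto floor
drop 1:r onto floor
drop 2:r onto {1:r}
drop 3:p onto {0:p}
drop 4:q onto floor
drop 5:u onto {2:r}
drop 6:p onto {3:p}
ground layer = {0:p, 1:r, 4:q}
drop-orders for the pieces not yet dropped (sum over which currently-grounded one goes next):
  1 to go: {4} 1  {5} 1  {6} 1
  2 to go: {2,5} 1  {3,6} 1  {4,5} 2  {4,6} 2  {5,6} 2
  3 to go: {0,3,6} 1  {1,2,5} 1  {2,4,5} 3  {2,5,6} 3  {3,4,6} 3  {3,5,6} 3  {4,5,6} 6
  4 to go: {0,3,4,6} 4  {0,3,5,6} 4  {1,2,4,5} 4  {1,2,5,6} 4  {2,3,5,6} 6  {2,4,5,6} 12  {3,4,5,6} 12
  5 to go: {0,2,3,5,6} 10  {0,3,4,5,6} 20  {1,2,3,5,6} 10  {1,2,4,5,6} 20  {2,3,4,5,6} 30
  if 0:p drops first: 60 orders
  if 1:r drops first: 60 orders
  if 4:q drops first: 20 orders
heap linearizations: 140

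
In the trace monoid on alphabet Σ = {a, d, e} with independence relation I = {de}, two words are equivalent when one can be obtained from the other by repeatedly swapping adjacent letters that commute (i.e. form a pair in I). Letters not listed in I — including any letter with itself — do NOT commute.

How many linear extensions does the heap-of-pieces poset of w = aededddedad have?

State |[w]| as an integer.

56

0(a) covers ∅
1(e) covers 0:a
2(d) covers 0:a
3(e) covers 1:e
4(d) covers 2:d
5(d) covers 4:d
6(d) covers 5:d
7(e) covers 3:e
8(d) covers 6:d
9(a) covers 7:e, 8:d
10(d) covers 9:a
floor of heap: 0:a
completions by unplaced set U, small U first (add the entries for U minus each lowest piece of U):
  |U|=1: {10}:1
  |U|=2: {9,10}:1
  |U|=3: {7,9,10}:1  {8,9,10}:1
  |U|=4: {3,7,9,10}:1  {6,8,9,10}:1  {7,8,9,10}:2
  |U|=5: {1,3,7,9,10}:1  {3,7,8,9,10}:3  {5,6,8,9,10}:1  {6,7,8,9,10}:3
  |U|=6: {1,3,7,8,9,10}:4  {3,6,7,8,9,10}:6  {4,5,6,8,9,10}:1  {5,6,7,8,9,10}:4
  |U|=7: {1,3,6,7,8,9,10}:10  {2,4,5,6,8,9,10}:1  {3,5,6,7,8,9,10}:10  {4,5,6,7,8,9,10}:5
  |U|=8: {1,3,5,6,7,8,9,10}:20  {2,4,5,6,7,8,9,10}:6  {3,4,5,6,7,8,9,10}:15
  |U|=9: {1,3,4,5,6,7,8,9,10}:35  {2,3,4,5,6,7,8,9,10}:21
  start at 0(a): 56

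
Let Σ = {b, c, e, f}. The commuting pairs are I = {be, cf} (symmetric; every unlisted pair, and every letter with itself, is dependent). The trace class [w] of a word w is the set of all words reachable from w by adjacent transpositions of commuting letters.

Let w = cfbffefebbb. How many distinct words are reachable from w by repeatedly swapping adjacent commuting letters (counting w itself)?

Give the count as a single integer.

8

piece 0:c — minimal
piece 1:f — minimal
piece 2:b rests on {0:c, 1:f}
piece 3:f rests on {2:b}
piece 4:f rests on {3:f}
piece 5:e rests on {4:f}
piece 6:f rests on {5:e}
piece 7:e rests on {6:f}
piece 8:b rests on {6:f}
piece 9:b rests on {8:b}
piece 10:b rests on {9:b}
minimal pieces: {0:c, 1:f}
ways to finish when only these pieces remain (= sum over removing one remaining piece with nothing left below it):
  1 left: {7}→1  {10}→1
  2 left: {7,10}→2  {9,10}→1
  3 left: {7,9,10}→3  {8,9,10}→1
  4 left: {7,8,9,10}→4
  5 left: {6,7,8,9,10}→4
  6 left: {5,6,7,8,9,10}→4
  7 left: {4,5,6,7,8,9,10}→4
  8 left: {3,4,5,6,7,8,9,10}→4
  9 left: {2,3,4,5,6,7,8,9,10}→4
  placing 0:c first → 4 extensions
  placing 1:f first → 4 extensions
total linear extensions = 8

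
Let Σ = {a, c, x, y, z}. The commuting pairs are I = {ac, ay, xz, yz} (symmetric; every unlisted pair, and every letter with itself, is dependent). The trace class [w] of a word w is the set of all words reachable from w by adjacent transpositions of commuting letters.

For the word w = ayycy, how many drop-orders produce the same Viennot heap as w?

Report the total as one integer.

5

0(a) covers ∅
1(y) covers ∅
2(y) covers 1:y
3(c) covers 2:y
4(y) covers 3:c
floor of heap: 0:a, 1:y
completions by unplaced set U, small U first (add the entries for U minus each lowest piece of U):
  |U|=1: {0}:1  {4}:1
  |U|=2: {0,4}:2  {3,4}:1
  |U|=3: {0,3,4}:3  {2,3,4}:1
  start at 0(a): 1
  start at 1(y): 4
sum over floor = 5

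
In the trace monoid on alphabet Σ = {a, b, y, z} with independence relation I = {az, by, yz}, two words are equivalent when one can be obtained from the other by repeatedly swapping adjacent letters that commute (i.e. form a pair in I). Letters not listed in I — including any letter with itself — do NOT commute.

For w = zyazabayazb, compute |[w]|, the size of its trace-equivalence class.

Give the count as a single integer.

drop 0:z onto floor
drop 1:y onto floor
drop 2:a onto {1:y}
drop 3:z onto {0:z}
drop 4:a onto {2:a}
drop 5:b onto {3:z, 4:a}
drop 6:a onto {5:b}
drop 7:y onto {6:a}
drop 8:a onto {7:y}
drop 9:z onto {5:b}
drop 10:b onto {8:a, 9:z}
ground layer = {0:z, 1:y}
drop-orders for the pieces not yet dropped (sum over which currently-grounded one goes next):
  1 to go: {10} 1
  2 to go: {8,10} 1  {9,10} 1
  3 to go: {7,8,10} 1  {8,9,10} 2
  4 to go: {6,7,8,10} 1  {7,8,9,10} 3
  5 to go: {6,7,8,9,10} 4
  6 to go: {5,6,7,8,9,10} 4
  7 to go: {3,5,6,7,8,9,10} 4  {4,5,6,7,8,9,10} 4
  8 to go: {0,3,5,6,7,8,9,10} 4  {2,4,5,6,7,8,9,10} 4  {3,4,5,6,7,8,9,10} 8
  9 to go: {0,3,4,5,6,7,8,9,10} 12  {1,2,4,5,6,7,8,9,10} 4  {2,3,4,5,6,7,8,9,10} 12
  if 0:z drops first: 16 orders
  if 1:y drops first: 24 orders
heap linearizations: 40

40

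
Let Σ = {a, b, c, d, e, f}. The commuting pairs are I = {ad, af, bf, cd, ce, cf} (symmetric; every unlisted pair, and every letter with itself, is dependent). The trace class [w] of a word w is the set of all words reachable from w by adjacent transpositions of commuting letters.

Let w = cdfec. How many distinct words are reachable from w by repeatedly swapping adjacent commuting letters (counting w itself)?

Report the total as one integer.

#0=c has no predecessor
#1=d has no predecessor
#2=f depends on [1:d]
#3=e depends on [2:f]
#4=c depends on [0:c]
sources: [0:c, 1:d]
N(rest) = Σ N(rest − s) over sources s of rest; N(one piece) = 1:
  size 1 → [3]=1  [4]=1
  size 2 → [0,4]=1  [2,3]=1  [3,4]=2
  size 3 → [0,3,4]=3  [1,2,3]=1  [2,3,4]=3
  first=0(c) contributes 4
  first=1(d) contributes 6
|[w]| = 10

10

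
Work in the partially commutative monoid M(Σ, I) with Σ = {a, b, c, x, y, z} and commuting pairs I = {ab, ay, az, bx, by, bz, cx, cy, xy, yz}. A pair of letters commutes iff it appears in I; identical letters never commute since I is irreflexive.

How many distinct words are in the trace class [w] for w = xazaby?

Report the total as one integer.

0(x) covers ∅
1(a) covers 0:x
2(z) covers 0:x
3(a) covers 1:a
4(b) covers ∅
5(y) covers ∅
floor of heap: 0:x, 4:b, 5:y
completions by unplaced set U, small U first (add the entries for U minus each lowest piece of U):
  |U|=1: {2}:1  {3}:1  {4}:1  {5}:1
  |U|=2: {1,3}:1  {2,3}:2  {2,4}:2  {2,5}:2  {3,4}:2  {3,5}:2  {4,5}:2
  |U|=3: {1,2,3}:3  {1,3,4}:3  {1,3,5}:3  {2,3,4}:6  {2,3,5}:6  {2,4,5}:6  {3,4,5}:6
  |U|=4: {0,1,2,3}:3  {1,2,3,4}:12  {1,2,3,5}:12  {1,3,4,5}:12  {2,3,4,5}:24
  start at 0(x): 60
  start at 4(b): 15
  start at 5(y): 15
sum over floor = 90

90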